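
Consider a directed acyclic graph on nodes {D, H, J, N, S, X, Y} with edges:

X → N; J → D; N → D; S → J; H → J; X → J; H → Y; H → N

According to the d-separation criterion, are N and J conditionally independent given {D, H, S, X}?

No

We examine all 3 paths between N and J:
Path 1: N ← H → J
  H is a fork here and H is conditioned on, so the path is blocked at H.
Path 2: N ← X → J
  X is a fork here and X is conditioned on, so the path is blocked at X.
Path 3: N → D ← J
  D is a collider and D is conditioned on, which opens it — no node blocks this path, so it is active.
At least one path is unblocked, so d-separation fails.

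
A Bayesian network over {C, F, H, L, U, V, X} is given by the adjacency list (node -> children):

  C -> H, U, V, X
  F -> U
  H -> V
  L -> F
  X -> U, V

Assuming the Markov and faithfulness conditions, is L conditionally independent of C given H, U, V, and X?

Enumerating the 4 paths from L to C and testing each for blocking by {H, U, V, X}:
  1. L → F → U ← C — F:chain[open]; U:collider[open] ⇒ active
  2. L → F → U ← X ← C — F:chain[open]; U:collider[open]; X:chain[blocks] ⇒ blocked
  3. L → F → U ← X → V ← C — F:chain[open]; U:collider[open]; X:fork[blocks]; V:collider[open] ⇒ blocked
  4. L → F → U ← X → V ← H ← C — F:chain[open]; U:collider[open]; X:fork[blocks]; V:collider[open]; H:chain[blocks] ⇒ blocked
Because an active path exists, L and C are not d-separated.

No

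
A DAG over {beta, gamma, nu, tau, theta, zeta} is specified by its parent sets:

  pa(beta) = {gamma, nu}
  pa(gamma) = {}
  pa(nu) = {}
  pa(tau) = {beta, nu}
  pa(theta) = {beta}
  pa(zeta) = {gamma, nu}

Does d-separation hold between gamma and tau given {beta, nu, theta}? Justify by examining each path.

4 paths connect gamma and tau; each must be blocked for d-separation to hold:
  1. gamma → beta ← nu → tau — beta:collider[open]; nu:fork[blocks] ⇒ blocked
  2. gamma → beta → tau — beta:chain[blocks] ⇒ blocked
  3. gamma → zeta ← nu → beta → tau — zeta:collider[blocks]; nu:fork[blocks]; beta:chain[blocks] ⇒ blocked
  4. gamma → zeta ← nu → tau — zeta:collider[blocks]; nu:fork[blocks] ⇒ blocked
Since every path is blocked, d-separation holds.

Yes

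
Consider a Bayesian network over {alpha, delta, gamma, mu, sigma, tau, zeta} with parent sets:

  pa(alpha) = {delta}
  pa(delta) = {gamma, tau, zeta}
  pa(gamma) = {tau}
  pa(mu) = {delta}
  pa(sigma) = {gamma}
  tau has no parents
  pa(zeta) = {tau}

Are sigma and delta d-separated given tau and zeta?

We examine all 3 paths between sigma and delta:
Path 1: sigma ← gamma → delta
  gamma is a fork and gamma is not conditioned on — no node blocks this path, so it is active.
Path 2: sigma ← gamma ← tau → zeta → delta
  tau is a fork here and tau is conditioned on, so the path is blocked at tau.
Path 3: sigma ← gamma ← tau → delta
  tau is a fork here and tau is conditioned on, so the path is blocked at tau.
At least one path is unblocked, so d-separation fails.

No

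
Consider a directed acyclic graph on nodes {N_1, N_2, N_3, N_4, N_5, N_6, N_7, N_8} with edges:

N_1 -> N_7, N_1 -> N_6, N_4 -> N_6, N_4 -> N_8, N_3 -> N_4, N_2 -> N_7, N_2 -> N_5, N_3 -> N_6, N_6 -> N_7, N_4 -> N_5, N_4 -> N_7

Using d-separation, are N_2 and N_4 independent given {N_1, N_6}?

We examine all 6 paths between N_2 and N_4:
Path 1: N_2 → N_5 ← N_4
  N_5 is a collider here and neither N_5 nor any of its descendants is conditioned on, so the collider stays closed — the path is blocked at N_5.
Path 2: N_2 → N_7 ← N_4
  N_7 is a collider here and neither N_7 nor any of its descendants is conditioned on, so the collider stays closed — the path is blocked at N_7.
Path 3: N_2 → N_7 ← N_6 ← N_4
  N_7 is a collider here and neither N_7 nor any of its descendants is conditioned on, so the collider stays closed — the path is blocked at N_7.
Path 4: N_2 → N_7 ← N_6 ← N_3 → N_4
  N_7 is a collider here and neither N_7 nor any of its descendants is conditioned on, so the collider stays closed — the path is blocked at N_7.
Path 5: N_2 → N_7 ← N_1 → N_6 ← N_4
  N_7 is a collider here and neither N_7 nor any of its descendants is conditioned on, so the collider stays closed — the path is blocked at N_7.
Path 6: N_2 → N_7 ← N_1 → N_6 ← N_3 → N_4
  N_7 is a collider here and neither N_7 nor any of its descendants is conditioned on, so the collider stays closed — the path is blocked at N_7.
Every path is blocked, so N_2 and N_4 are d-separated given {N_1, N_6}.

Yes — N_2 and N_4 are d-separated given {N_1, N_6}.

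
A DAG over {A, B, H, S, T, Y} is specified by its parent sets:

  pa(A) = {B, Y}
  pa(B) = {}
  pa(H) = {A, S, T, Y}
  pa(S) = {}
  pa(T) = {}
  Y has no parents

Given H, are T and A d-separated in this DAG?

No — T and A are not d-separated given {H}.

We examine all 2 paths between T and A:
Path 1: T → H ← Y → A
  H is a collider and H is conditioned on, which opens it; Y is a fork and Y is not conditioned on — no node blocks this path, so it is active.
Path 2: T → H ← A
  H is a collider and H is conditioned on, which opens it — no node blocks this path, so it is active.
At least one path is unblocked, so d-separation fails.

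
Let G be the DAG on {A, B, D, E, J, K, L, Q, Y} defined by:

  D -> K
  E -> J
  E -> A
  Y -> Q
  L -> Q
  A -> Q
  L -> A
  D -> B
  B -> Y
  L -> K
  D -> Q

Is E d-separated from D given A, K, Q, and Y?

No

There are 6 undirected paths between E and D; checking each against the conditioning set {A, K, Q, Y}:
Path 1: E → A → Q ← Y ← B ← D
  A is a chain here and A is conditioned on, so the path is blocked at A.
Path 2: E → A → Q ← D
  A is a chain here and A is conditioned on, so the path is blocked at A.
Path 3: E → A → Q ← L → K ← D
  A is a chain here and A is conditioned on, so the path is blocked at A.
Path 4: E → A ← L → Q ← Y ← B ← D
  Y is a chain here and Y is conditioned on, so the path is blocked at Y.
Path 5: E → A ← L → Q ← D
  A is a collider and A is conditioned on, which opens it; L is a fork and L is not conditioned on; Q is a collider and Q is conditioned on, which opens it — no node blocks this path, so it is active.
Path 6: E → A ← L → K ← D
  A is a collider and A is conditioned on, which opens it; L is a fork and L is not conditioned on; K is a collider and K is conditioned on, which opens it — no node blocks this path, so it is active.
Since the path E → A ← L → Q ← D is active, E and D are not d-separated given {A, K, Q, Y}.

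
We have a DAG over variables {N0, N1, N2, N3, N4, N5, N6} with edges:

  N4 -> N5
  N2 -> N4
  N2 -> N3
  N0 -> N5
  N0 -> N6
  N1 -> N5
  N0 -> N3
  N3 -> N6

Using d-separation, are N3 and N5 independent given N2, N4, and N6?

No — N3 and N5 are not d-separated given {N2, N4, N6}.

There are 3 undirected paths between N3 and N5; checking each against the conditioning set {N2, N4, N6}:
  1. N3 → N6 ← N0 → N5 — N6:collider[open]; N0:fork[open] ⇒ active
  2. N3 ← N2 → N4 → N5 — N2:fork[blocks]; N4:chain[blocks] ⇒ blocked
  3. N3 ← N0 → N5 — N0:fork[open] ⇒ active
At least one path is unblocked, so d-separation fails.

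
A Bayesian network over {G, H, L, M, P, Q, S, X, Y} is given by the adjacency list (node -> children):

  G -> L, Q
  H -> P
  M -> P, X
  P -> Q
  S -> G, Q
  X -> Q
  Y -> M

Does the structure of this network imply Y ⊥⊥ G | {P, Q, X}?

Yes — Y and G are d-separated given {P, Q, X}.

4 paths connect Y and G; each must be blocked for d-separation to hold:
Path 1: Y → M → X → Q ← S → G
  X is a chain here and X is conditioned on, so the path is blocked at X.
Path 2: Y → M → X → Q ← G
  X is a chain here and X is conditioned on, so the path is blocked at X.
Path 3: Y → M → P → Q ← S → G
  P is a chain here and P is conditioned on, so the path is blocked at P.
Path 4: Y → M → P → Q ← G
  P is a chain here and P is conditioned on, so the path is blocked at P.
Since every path is blocked, d-separation holds.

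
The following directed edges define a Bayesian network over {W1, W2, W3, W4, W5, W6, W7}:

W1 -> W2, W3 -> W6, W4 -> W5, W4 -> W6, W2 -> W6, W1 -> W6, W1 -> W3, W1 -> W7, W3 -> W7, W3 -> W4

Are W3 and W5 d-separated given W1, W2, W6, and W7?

No

6 paths connect W3 and W5; each must be blocked for d-separation to hold:
Path 1: W3 → W6 ← W4 → W5
  W6 is a collider and W6 is conditioned on, which opens it; W4 is a fork and W4 is not conditioned on — no node blocks this path, so it is active.
Path 2: W3 → W7 ← W1 → W6 ← W4 → W5
  W1 is a fork here and W1 is conditioned on, so the path is blocked at W1.
Path 3: W3 → W7 ← W1 → W2 → W6 ← W4 → W5
  W1 is a fork here and W1 is conditioned on, so the path is blocked at W1.
Path 4: W3 → W4 → W5
  W4 is a chain and W4 is not conditioned on — no node blocks this path, so it is active.
Path 5: W3 ← W1 → W6 ← W4 → W5
  W1 is a fork here and W1 is conditioned on, so the path is blocked at W1.
Path 6: W3 ← W1 → W2 → W6 ← W4 → W5
  W1 is a fork here and W1 is conditioned on, so the path is blocked at W1.
Since the path W3 → W6 ← W4 → W5 is active, W3 and W5 are not d-separated given {W1, W2, W6, W7}.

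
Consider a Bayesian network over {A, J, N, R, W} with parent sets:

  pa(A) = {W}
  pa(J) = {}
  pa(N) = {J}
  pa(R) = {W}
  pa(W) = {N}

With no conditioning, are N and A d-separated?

No — N and A are not d-separated given ∅.

The only undirected path from N to A is:
Path 1: N → W → A
  W is a chain and W is not conditioned on — no node blocks this path, so it is active.
Because an active path exists, N and A are not d-separated.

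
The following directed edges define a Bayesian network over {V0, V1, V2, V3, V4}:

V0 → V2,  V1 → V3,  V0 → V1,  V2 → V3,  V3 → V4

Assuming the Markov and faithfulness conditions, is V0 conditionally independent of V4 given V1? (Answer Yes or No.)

2 paths connect V0 and V4; each must be blocked for d-separation to hold:
Path 1: V0 → V1 → V3 → V4
  V1 is a chain here and V1 is conditioned on, so the path is blocked at V1.
Path 2: V0 → V2 → V3 → V4
  V2 is a chain and V2 is not conditioned on; V3 is a chain and V3 is not conditioned on — no node blocks this path, so it is active.
Since the path V0 → V2 → V3 → V4 is active, V0 and V4 are not d-separated given {V1}.

No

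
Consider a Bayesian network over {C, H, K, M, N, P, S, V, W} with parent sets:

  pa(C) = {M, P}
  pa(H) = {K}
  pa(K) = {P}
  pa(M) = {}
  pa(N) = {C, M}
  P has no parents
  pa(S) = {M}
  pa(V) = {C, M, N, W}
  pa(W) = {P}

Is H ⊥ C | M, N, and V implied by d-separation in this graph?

No

We examine all 6 paths between H and C:
  1. H ← K ← P → W → V ← C — K:chain[open]; P:fork[open]; W:chain[open]; V:collider[open] ⇒ active
  2. H ← K ← P → W → V ← M → C — K:chain[open]; P:fork[open]; W:chain[open]; V:collider[open]; M:fork[blocks] ⇒ blocked
  3. H ← K ← P → W → V ← M → N ← C — K:chain[open]; P:fork[open]; W:chain[open]; V:collider[open]; M:fork[blocks]; N:collider[open] ⇒ blocked
  4. H ← K ← P → W → V ← N ← C — K:chain[open]; P:fork[open]; W:chain[open]; V:collider[open]; N:chain[blocks] ⇒ blocked
  5. H ← K ← P → W → V ← N ← M → C — K:chain[open]; P:fork[open]; W:chain[open]; V:collider[open]; N:chain[blocks]; M:fork[blocks] ⇒ blocked
  6. H ← K ← P → C — K:chain[open]; P:fork[open] ⇒ active
Because an active path exists, H and C are not d-separated.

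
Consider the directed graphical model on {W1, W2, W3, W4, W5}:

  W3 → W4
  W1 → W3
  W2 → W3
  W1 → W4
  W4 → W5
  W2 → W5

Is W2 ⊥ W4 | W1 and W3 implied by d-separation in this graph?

We examine all 3 paths between W2 and W4:
Path 1: W2 → W3 ← W1 → W4
  W1 is a fork here and W1 is conditioned on, so the path is blocked at W1.
Path 2: W2 → W3 → W4
  W3 is a chain here and W3 is conditioned on, so the path is blocked at W3.
Path 3: W2 → W5 ← W4
  W5 is a collider here and neither W5 nor any of its descendants is conditioned on, so the collider stays closed — the path is blocked at W5.
Since every path is blocked, d-separation holds.

Yes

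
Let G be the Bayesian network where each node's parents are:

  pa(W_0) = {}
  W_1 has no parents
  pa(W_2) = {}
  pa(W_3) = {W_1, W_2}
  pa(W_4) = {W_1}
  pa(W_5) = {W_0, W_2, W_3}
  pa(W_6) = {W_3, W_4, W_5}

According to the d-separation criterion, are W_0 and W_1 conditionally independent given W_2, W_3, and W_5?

6 paths connect W_0 and W_1; each must be blocked for d-separation to hold:
Path 1: W_0 → W_5 ← W_2 → W_3 ← W_1
  W_2 is a fork here and W_2 is conditioned on, so the path is blocked at W_2.
Path 2: W_0 → W_5 ← W_2 → W_3 → W_6 ← W_4 ← W_1
  W_2 is a fork here and W_2 is conditioned on, so the path is blocked at W_2.
Path 3: W_0 → W_5 ← W_3 ← W_1
  W_3 is a chain here and W_3 is conditioned on, so the path is blocked at W_3.
Path 4: W_0 → W_5 ← W_3 → W_6 ← W_4 ← W_1
  W_3 is a fork here and W_3 is conditioned on, so the path is blocked at W_3.
Path 5: W_0 → W_5 → W_6 ← W_3 ← W_1
  W_5 is a chain here and W_5 is conditioned on, so the path is blocked at W_5.
Path 6: W_0 → W_5 → W_6 ← W_4 ← W_1
  W_5 is a chain here and W_5 is conditioned on, so the path is blocked at W_5.
All paths are blocked; W_0 ⊥ W_1 | {W_2, W_3, W_5} holds.

Yes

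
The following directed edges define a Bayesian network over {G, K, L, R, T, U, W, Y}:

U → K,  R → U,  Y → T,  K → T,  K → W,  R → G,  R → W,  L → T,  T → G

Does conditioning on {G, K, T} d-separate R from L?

Yes

We examine all 3 paths between R and L:
Path 1: R → U → K → T ← L
  K is a chain here and K is conditioned on, so the path is blocked at K.
Path 2: R → W ← K → T ← L
  W is a collider here and neither W nor any of its descendants is conditioned on, so the collider stays closed — the path is blocked at W.
Path 3: R → G ← T ← L
  T is a chain here and T is conditioned on, so the path is blocked at T.
Every path is blocked, so R and L are d-separated given {G, K, T}.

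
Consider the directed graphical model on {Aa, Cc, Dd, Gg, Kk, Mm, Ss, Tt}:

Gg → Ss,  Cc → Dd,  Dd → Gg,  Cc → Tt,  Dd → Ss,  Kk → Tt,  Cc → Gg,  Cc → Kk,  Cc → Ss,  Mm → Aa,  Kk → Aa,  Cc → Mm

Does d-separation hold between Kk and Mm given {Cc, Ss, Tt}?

Enumerating the 3 paths from Kk to Mm and testing each for blocking by {Cc, Ss, Tt}:
Path 1: Kk ← Cc → Mm
  Cc is a fork here and Cc is conditioned on, so the path is blocked at Cc.
Path 2: Kk → Aa ← Mm
  Aa is a collider here and neither Aa nor any of its descendants is conditioned on, so the collider stays closed — the path is blocked at Aa.
Path 3: Kk → Tt ← Cc → Mm
  Cc is a fork here and Cc is conditioned on, so the path is blocked at Cc.
All paths are blocked; Kk ⊥ Mm | {Cc, Ss, Tt} holds.

Yes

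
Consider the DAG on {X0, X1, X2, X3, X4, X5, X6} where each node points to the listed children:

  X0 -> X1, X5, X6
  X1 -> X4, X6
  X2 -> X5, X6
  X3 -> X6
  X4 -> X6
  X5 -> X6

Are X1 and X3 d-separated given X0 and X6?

No — X1 and X3 are not d-separated given {X0, X6}.

We examine all 5 paths between X1 and X3:
Path 1: X1 → X4 → X6 ← X3
  X4 is a chain and X4 is not conditioned on; X6 is a collider and X6 is conditioned on, which opens it — no node blocks this path, so it is active.
Path 2: X1 → X6 ← X3
  X6 is a collider and X6 is conditioned on, which opens it — no node blocks this path, so it is active.
Path 3: X1 ← X0 → X6 ← X3
  X0 is a fork here and X0 is conditioned on, so the path is blocked at X0.
Path 4: X1 ← X0 → X5 → X6 ← X3
  X0 is a fork here and X0 is conditioned on, so the path is blocked at X0.
Path 5: X1 ← X0 → X5 ← X2 → X6 ← X3
  X0 is a fork here and X0 is conditioned on, so the path is blocked at X0.
Since the path X1 → X4 → X6 ← X3 is active, X1 and X3 are not d-separated given {X0, X6}.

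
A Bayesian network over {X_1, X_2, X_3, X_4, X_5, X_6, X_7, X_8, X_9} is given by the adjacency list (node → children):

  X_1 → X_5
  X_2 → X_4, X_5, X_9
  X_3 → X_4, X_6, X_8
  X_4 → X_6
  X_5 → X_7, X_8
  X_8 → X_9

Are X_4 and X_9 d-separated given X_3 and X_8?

No

Enumerating the 6 paths from X_4 to X_9 and testing each for blocking by {X_3, X_8}:
  1. X_4 ← X_3 → X_8 ← X_5 ← X_2 → X_9 — X_3:fork[blocks]; X_8:collider[open]; X_5:chain[open]; X_2:fork[open] ⇒ blocked
  2. X_4 ← X_3 → X_8 → X_9 — X_3:fork[blocks]; X_8:chain[blocks] ⇒ blocked
  3. X_4 ← X_2 → X_5 → X_8 → X_9 — X_2:fork[open]; X_5:chain[open]; X_8:chain[blocks] ⇒ blocked
  4. X_4 ← X_2 → X_9 — X_2:fork[open] ⇒ active
  5. X_4 → X_6 ← X_3 → X_8 ← X_5 ← X_2 → X_9 — X_6:collider[blocks]; X_3:fork[blocks]; X_8:collider[open]; X_5:chain[open]; X_2:fork[open] ⇒ blocked
  6. X_4 → X_6 ← X_3 → X_8 → X_9 — X_6:collider[blocks]; X_3:fork[blocks]; X_8:chain[blocks] ⇒ blocked
At least one path is unblocked, so d-separation fails.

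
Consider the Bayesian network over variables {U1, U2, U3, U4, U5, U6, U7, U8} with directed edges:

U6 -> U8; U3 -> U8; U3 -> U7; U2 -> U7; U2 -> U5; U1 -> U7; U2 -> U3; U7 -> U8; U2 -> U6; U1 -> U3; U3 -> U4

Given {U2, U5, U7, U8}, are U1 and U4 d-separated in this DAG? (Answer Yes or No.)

No — U1 and U4 are not d-separated given {U2, U5, U7, U8}.

Enumerating the 6 paths from U1 to U4 and testing each for blocking by {U2, U5, U7, U8}:
  1. U1 → U3 → U4 — U3:chain[open] ⇒ active
  2. U1 → U7 ← U3 → U4 — U7:collider[open]; U3:fork[open] ⇒ active
  3. U1 → U7 → U8 ← U3 → U4 — U7:chain[blocks]; U8:collider[open]; U3:fork[open] ⇒ blocked
  4. U1 → U7 → U8 ← U6 ← U2 → U3 → U4 — U7:chain[blocks]; U8:collider[open]; U6:chain[open]; U2:fork[blocks]; U3:chain[open] ⇒ blocked
  5. U1 → U7 ← U2 → U3 → U4 — U7:collider[open]; U2:fork[blocks]; U3:chain[open] ⇒ blocked
  6. U1 → U7 ← U2 → U6 → U8 ← U3 → U4 — U7:collider[open]; U2:fork[blocks]; U6:chain[open]; U8:collider[open]; U3:fork[open] ⇒ blocked
Because an active path exists, U1 and U4 are not d-separated.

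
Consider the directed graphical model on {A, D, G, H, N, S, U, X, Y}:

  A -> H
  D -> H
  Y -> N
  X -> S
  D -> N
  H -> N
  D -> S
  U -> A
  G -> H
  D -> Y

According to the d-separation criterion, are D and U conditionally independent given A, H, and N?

Yes

There are 3 undirected paths between D and U; checking each against the conditioning set {A, H, N}:
Path 1: D → N ← H ← A ← U
  H is a chain here and H is conditioned on, so the path is blocked at H.
Path 2: D → H ← A ← U
  A is a chain here and A is conditioned on, so the path is blocked at A.
Path 3: D → Y → N ← H ← A ← U
  H is a chain here and H is conditioned on, so the path is blocked at H.
All paths are blocked; D ⊥ U | {A, H, N} holds.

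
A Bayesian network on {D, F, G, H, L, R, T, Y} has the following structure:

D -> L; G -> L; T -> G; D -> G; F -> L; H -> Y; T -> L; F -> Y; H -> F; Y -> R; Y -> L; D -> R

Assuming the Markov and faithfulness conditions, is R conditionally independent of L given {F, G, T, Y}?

No

We examine all 6 paths between R and L:
Path 1: R ← D → L
  D is a fork and D is not conditioned on — no node blocks this path, so it is active.
Path 2: R ← D → G ← T → L
  T is a fork here and T is conditioned on, so the path is blocked at T.
Path 3: R ← D → G → L
  G is a chain here and G is conditioned on, so the path is blocked at G.
Path 4: R ← Y → L
  Y is a fork here and Y is conditioned on, so the path is blocked at Y.
Path 5: R ← Y ← F → L
  Y is a chain here and Y is conditioned on, so the path is blocked at Y.
Path 6: R ← Y ← H → F → L
  Y is a chain here and Y is conditioned on, so the path is blocked at Y.
Since the path R ← D → L is active, R and L are not d-separated given {F, G, T, Y}.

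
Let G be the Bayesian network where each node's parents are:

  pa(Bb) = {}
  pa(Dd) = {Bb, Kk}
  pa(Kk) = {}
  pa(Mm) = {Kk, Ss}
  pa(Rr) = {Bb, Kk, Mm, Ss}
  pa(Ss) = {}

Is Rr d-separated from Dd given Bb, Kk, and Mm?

Yes

We examine all 4 paths between Rr and Dd:
Path 1: Rr ← Bb → Dd
  Bb is a fork here and Bb is conditioned on, so the path is blocked at Bb.
Path 2: Rr ← Mm ← Kk → Dd
  Mm is a chain here and Mm is conditioned on, so the path is blocked at Mm.
Path 3: Rr ← Kk → Dd
  Kk is a fork here and Kk is conditioned on, so the path is blocked at Kk.
Path 4: Rr ← Ss → Mm ← Kk → Dd
  Kk is a fork here and Kk is conditioned on, so the path is blocked at Kk.
All paths are blocked; Rr ⊥ Dd | {Bb, Kk, Mm} holds.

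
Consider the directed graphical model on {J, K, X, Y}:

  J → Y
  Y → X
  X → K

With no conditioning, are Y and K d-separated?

There is one path between Y and K:
Path 1: Y → X → K
  X is a chain and X is not conditioned on — no node blocks this path, so it is active.
Because an active path exists, Y and K are not d-separated.

No — Y and K are not d-separated given ∅.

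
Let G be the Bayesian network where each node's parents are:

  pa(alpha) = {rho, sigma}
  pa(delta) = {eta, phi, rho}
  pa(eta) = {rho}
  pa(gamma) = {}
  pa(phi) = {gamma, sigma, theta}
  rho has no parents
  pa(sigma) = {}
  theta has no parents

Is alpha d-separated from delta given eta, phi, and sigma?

3 paths connect alpha and delta; each must be blocked for d-separation to hold:
  1. alpha ← sigma → phi → delta — sigma:fork[blocks]; phi:chain[blocks] ⇒ blocked
  2. alpha ← rho → eta → delta — rho:fork[open]; eta:chain[blocks] ⇒ blocked
  3. alpha ← rho → delta — rho:fork[open] ⇒ active
At least one path is unblocked, so d-separation fails.

No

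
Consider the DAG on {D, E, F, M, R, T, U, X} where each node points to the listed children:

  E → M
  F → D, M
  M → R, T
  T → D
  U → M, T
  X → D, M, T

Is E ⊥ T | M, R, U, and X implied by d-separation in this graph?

Yes

Enumerating the 6 paths from E to T and testing each for blocking by {M, R, U, X}:
Path 1: E → M ← X → T
  X is a fork here and X is conditioned on, so the path is blocked at X.
Path 2: E → M ← X → D ← T
  X is a fork here and X is conditioned on, so the path is blocked at X.
Path 3: E → M → T
  M is a chain here and M is conditioned on, so the path is blocked at M.
Path 4: E → M ← U → T
  U is a fork here and U is conditioned on, so the path is blocked at U.
Path 5: E → M ← F → D ← X → T
  D is a collider here and neither D nor any of its descendants is conditioned on, so the collider stays closed — the path is blocked at D.
Path 6: E → M ← F → D ← T
  D is a collider here and neither D nor any of its descendants is conditioned on, so the collider stays closed — the path is blocked at D.
Since every path is blocked, d-separation holds.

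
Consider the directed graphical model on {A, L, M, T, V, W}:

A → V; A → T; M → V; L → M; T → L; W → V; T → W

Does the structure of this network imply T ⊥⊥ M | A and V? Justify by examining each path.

No

Enumerating the 3 paths from T to M and testing each for blocking by {A, V}:
Path 1: T ← A → V ← M
  A is a fork here and A is conditioned on, so the path is blocked at A.
Path 2: T → L → M
  L is a chain and L is not conditioned on — no node blocks this path, so it is active.
Path 3: T → W → V ← M
  W is a chain and W is not conditioned on; V is a collider and V is conditioned on, which opens it — no node blocks this path, so it is active.
At least one path is unblocked, so d-separation fails.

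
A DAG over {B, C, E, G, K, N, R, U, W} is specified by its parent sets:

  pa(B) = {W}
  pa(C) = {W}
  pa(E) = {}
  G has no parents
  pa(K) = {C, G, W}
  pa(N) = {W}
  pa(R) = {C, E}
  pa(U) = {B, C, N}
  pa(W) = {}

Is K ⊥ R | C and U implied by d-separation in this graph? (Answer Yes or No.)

Yes

Enumerating the 4 paths from K to R and testing each for blocking by {C, U}:
Path 1: K ← C → R
  C is a fork here and C is conditioned on, so the path is blocked at C.
Path 2: K ← W → C → R
  C is a chain here and C is conditioned on, so the path is blocked at C.
Path 3: K ← W → N → U ← C → R
  C is a fork here and C is conditioned on, so the path is blocked at C.
Path 4: K ← W → B → U ← C → R
  C is a fork here and C is conditioned on, so the path is blocked at C.
All paths are blocked; K ⊥ R | {C, U} holds.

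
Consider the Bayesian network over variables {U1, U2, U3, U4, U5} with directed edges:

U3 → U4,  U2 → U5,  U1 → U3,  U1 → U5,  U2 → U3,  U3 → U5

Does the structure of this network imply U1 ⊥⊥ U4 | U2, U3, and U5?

Yes

There are 3 undirected paths between U1 and U4; checking each against the conditioning set {U2, U3, U5}:
Path 1: U1 → U5 ← U2 → U3 → U4
  U2 is a fork here and U2 is conditioned on, so the path is blocked at U2.
Path 2: U1 → U5 ← U3 → U4
  U3 is a fork here and U3 is conditioned on, so the path is blocked at U3.
Path 3: U1 → U3 → U4
  U3 is a chain here and U3 is conditioned on, so the path is blocked at U3.
Every path is blocked, so U1 and U4 are d-separated given {U2, U3, U5}.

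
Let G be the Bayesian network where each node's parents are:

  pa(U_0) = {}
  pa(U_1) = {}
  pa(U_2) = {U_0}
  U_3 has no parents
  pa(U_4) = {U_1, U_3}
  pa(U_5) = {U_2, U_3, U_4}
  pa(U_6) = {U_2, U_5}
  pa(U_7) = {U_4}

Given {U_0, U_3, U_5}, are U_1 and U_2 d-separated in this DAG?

4 paths connect U_1 and U_2; each must be blocked for d-separation to hold:
Path 1: U_1 → U_4 ← U_3 → U_5 → U_6 ← U_2
  U_3 is a fork here and U_3 is conditioned on, so the path is blocked at U_3.
Path 2: U_1 → U_4 ← U_3 → U_5 ← U_2
  U_3 is a fork here and U_3 is conditioned on, so the path is blocked at U_3.
Path 3: U_1 → U_4 → U_5 → U_6 ← U_2
  U_5 is a chain here and U_5 is conditioned on, so the path is blocked at U_5.
Path 4: U_1 → U_4 → U_5 ← U_2
  U_4 is a chain and U_4 is not conditioned on; U_5 is a collider and U_5 is conditioned on, which opens it — no node blocks this path, so it is active.
Since the path U_1 → U_4 → U_5 ← U_2 is active, U_1 and U_2 are not d-separated given {U_0, U_3, U_5}.

No — U_1 and U_2 are not d-separated given {U_0, U_3, U_5}.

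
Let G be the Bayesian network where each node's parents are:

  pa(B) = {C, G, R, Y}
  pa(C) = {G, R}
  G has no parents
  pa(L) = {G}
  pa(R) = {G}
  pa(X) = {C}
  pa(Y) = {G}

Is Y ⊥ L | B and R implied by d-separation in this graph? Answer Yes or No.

No

We examine all 6 paths between Y and L:
  1. Y ← G → L — G:fork[open] ⇒ active
  2. Y → B ← R ← G → L — B:collider[open]; R:chain[blocks]; G:fork[open] ⇒ blocked
  3. Y → B ← R → C ← G → L — B:collider[open]; R:fork[blocks]; C:collider[open]; G:fork[open] ⇒ blocked
  4. Y → B ← G → L — B:collider[open]; G:fork[open] ⇒ active
  5. Y → B ← C ← R ← G → L — B:collider[open]; C:chain[open]; R:chain[blocks]; G:fork[open] ⇒ blocked
  6. Y → B ← C ← G → L — B:collider[open]; C:chain[open]; G:fork[open] ⇒ active
Because an active path exists, Y and L are not d-separated.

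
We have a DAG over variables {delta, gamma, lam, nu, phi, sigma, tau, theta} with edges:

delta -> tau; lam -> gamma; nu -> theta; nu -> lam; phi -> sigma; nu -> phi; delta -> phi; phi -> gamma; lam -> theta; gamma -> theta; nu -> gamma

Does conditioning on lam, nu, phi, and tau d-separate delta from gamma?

Enumerating the 6 paths from delta to gamma and testing each for blocking by {lam, nu, phi, tau}:
  1. delta → phi → gamma — phi:chain[blocks] ⇒ blocked
  2. delta → phi ← nu → theta ← gamma — phi:collider[open]; nu:fork[blocks]; theta:collider[blocks] ⇒ blocked
  3. delta → phi ← nu → theta ← lam → gamma — phi:collider[open]; nu:fork[blocks]; theta:collider[blocks]; lam:fork[blocks] ⇒ blocked
  4. delta → phi ← nu → gamma — phi:collider[open]; nu:fork[blocks] ⇒ blocked
  5. delta → phi ← nu → lam → theta ← gamma — phi:collider[open]; nu:fork[blocks]; lam:chain[blocks]; theta:collider[blocks] ⇒ blocked
  6. delta → phi ← nu → lam → gamma — phi:collider[open]; nu:fork[blocks]; lam:chain[blocks] ⇒ blocked
All paths are blocked; delta ⊥ gamma | {lam, nu, phi, tau} holds.

Yes — delta and gamma are d-separated given {lam, nu, phi, tau}.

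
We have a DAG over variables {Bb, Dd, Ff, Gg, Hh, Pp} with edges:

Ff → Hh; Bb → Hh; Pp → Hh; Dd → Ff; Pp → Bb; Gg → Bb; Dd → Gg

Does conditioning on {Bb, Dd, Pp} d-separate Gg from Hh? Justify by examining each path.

Yes

3 paths connect Gg and Hh; each must be blocked for d-separation to hold:
Path 1: Gg → Bb → Hh
  Bb is a chain here and Bb is conditioned on, so the path is blocked at Bb.
Path 2: Gg → Bb ← Pp → Hh
  Pp is a fork here and Pp is conditioned on, so the path is blocked at Pp.
Path 3: Gg ← Dd → Ff → Hh
  Dd is a fork here and Dd is conditioned on, so the path is blocked at Dd.
Every path is blocked, so Gg and Hh are d-separated given {Bb, Dd, Pp}.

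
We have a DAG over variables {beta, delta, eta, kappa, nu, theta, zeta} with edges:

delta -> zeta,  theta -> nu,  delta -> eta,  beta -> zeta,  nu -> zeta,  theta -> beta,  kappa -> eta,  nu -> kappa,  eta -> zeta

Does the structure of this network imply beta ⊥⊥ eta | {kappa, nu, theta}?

There are 6 undirected paths between beta and eta; checking each against the conditioning set {kappa, nu, theta}:
Path 1: beta ← theta → nu → zeta ← eta
  theta is a fork here and theta is conditioned on, so the path is blocked at theta.
Path 2: beta ← theta → nu → zeta ← delta → eta
  theta is a fork here and theta is conditioned on, so the path is blocked at theta.
Path 3: beta ← theta → nu → kappa → eta
  theta is a fork here and theta is conditioned on, so the path is blocked at theta.
Path 4: beta → zeta ← eta
  zeta is a collider here and neither zeta nor any of its descendants is conditioned on, so the collider stays closed — the path is blocked at zeta.
Path 5: beta → zeta ← nu → kappa → eta
  zeta is a collider here and neither zeta nor any of its descendants is conditioned on, so the collider stays closed — the path is blocked at zeta.
Path 6: beta → zeta ← delta → eta
  zeta is a collider here and neither zeta nor any of its descendants is conditioned on, so the collider stays closed — the path is blocked at zeta.
All paths are blocked; beta ⊥ eta | {kappa, nu, theta} holds.

Yes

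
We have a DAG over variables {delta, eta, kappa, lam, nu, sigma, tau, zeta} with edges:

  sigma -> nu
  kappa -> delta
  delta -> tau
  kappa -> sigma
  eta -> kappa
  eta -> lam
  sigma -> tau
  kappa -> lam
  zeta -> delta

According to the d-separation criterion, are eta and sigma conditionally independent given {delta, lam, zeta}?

Enumerating the 4 paths from eta to sigma and testing each for blocking by {delta, lam, zeta}:
Path 1: eta → kappa → sigma
  kappa is a chain and kappa is not conditioned on — no node blocks this path, so it is active.
Path 2: eta → kappa → delta → tau ← sigma
  delta is a chain here and delta is conditioned on, so the path is blocked at delta.
Path 3: eta → lam ← kappa → sigma
  lam is a collider and lam is conditioned on, which opens it; kappa is a fork and kappa is not conditioned on — no node blocks this path, so it is active.
Path 4: eta → lam ← kappa → delta → tau ← sigma
  delta is a chain here and delta is conditioned on, so the path is blocked at delta.
Because an active path exists, eta and sigma are not d-separated.

No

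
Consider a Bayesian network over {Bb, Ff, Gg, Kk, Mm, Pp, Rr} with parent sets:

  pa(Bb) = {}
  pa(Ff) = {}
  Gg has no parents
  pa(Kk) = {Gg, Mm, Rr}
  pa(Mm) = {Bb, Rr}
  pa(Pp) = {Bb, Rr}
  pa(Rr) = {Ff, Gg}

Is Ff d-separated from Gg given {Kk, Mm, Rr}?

There are 4 undirected paths between Ff and Gg; checking each against the conditioning set {Kk, Mm, Rr}:
Path 1: Ff → Rr → Mm → Kk ← Gg
  Rr is a chain here and Rr is conditioned on, so the path is blocked at Rr.
Path 2: Ff → Rr ← Gg
  Rr is a collider and Rr is conditioned on, which opens it — no node blocks this path, so it is active.
Path 3: Ff → Rr → Kk ← Gg
  Rr is a chain here and Rr is conditioned on, so the path is blocked at Rr.
Path 4: Ff → Rr → Pp ← Bb → Mm → Kk ← Gg
  Rr is a chain here and Rr is conditioned on, so the path is blocked at Rr.
Because an active path exists, Ff and Gg are not d-separated.

No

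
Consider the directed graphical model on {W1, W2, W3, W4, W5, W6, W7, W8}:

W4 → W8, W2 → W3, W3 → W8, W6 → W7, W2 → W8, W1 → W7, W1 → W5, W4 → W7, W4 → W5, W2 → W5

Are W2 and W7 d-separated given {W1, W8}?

No — W2 and W7 are not d-separated given {W1, W8}.

There are 6 undirected paths between W2 and W7; checking each against the conditioning set {W1, W8}:
  1. W2 → W8 ← W4 → W7 — W8:collider[open]; W4:fork[open] ⇒ active
  2. W2 → W8 ← W4 → W5 ← W1 → W7 — W8:collider[open]; W4:fork[open]; W5:collider[blocks]; W1:fork[blocks] ⇒ blocked
  3. W2 → W3 → W8 ← W4 → W7 — W3:chain[open]; W8:collider[open]; W4:fork[open] ⇒ active
  4. W2 → W3 → W8 ← W4 → W5 ← W1 → W7 — W3:chain[open]; W8:collider[open]; W4:fork[open]; W5:collider[blocks]; W1:fork[blocks] ⇒ blocked
  5. W2 → W5 ← W1 → W7 — W5:collider[blocks]; W1:fork[blocks] ⇒ blocked
  6. W2 → W5 ← W4 → W7 — W5:collider[blocks]; W4:fork[open] ⇒ blocked
Because an active path exists, W2 and W7 are not d-separated.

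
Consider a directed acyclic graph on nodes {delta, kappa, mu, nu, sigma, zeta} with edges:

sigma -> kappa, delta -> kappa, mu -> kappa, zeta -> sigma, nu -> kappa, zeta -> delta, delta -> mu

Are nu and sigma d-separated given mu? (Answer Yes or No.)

Yes

Enumerating the 3 paths from nu to sigma and testing each for blocking by {mu}:
  1. nu → kappa ← mu ← delta ← zeta → sigma — kappa:collider[blocks]; mu:chain[blocks]; delta:chain[open]; zeta:fork[open] ⇒ blocked
  2. nu → kappa ← sigma — kappa:collider[blocks] ⇒ blocked
  3. nu → kappa ← delta ← zeta → sigma — kappa:collider[blocks]; delta:chain[open]; zeta:fork[open] ⇒ blocked
Every path is blocked, so nu and sigma are d-separated given {mu}.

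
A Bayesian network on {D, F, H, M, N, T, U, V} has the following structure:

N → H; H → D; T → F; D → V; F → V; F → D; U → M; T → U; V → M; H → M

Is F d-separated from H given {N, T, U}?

6 paths connect F and H; each must be blocked for d-separation to hold:
  1. F → V → M ← H — V:chain[open]; M:collider[blocks] ⇒ blocked
  2. F → V ← D ← H — V:collider[blocks]; D:chain[open] ⇒ blocked
  3. F ← T → U → M ← V ← D ← H — T:fork[blocks]; U:chain[blocks]; M:collider[blocks]; V:chain[open]; D:chain[open] ⇒ blocked
  4. F ← T → U → M ← H — T:fork[blocks]; U:chain[blocks]; M:collider[blocks] ⇒ blocked
  5. F → D → V → M ← H — D:chain[open]; V:chain[open]; M:collider[blocks] ⇒ blocked
  6. F → D ← H — D:collider[blocks] ⇒ blocked
Every path is blocked, so F and H are d-separated given {N, T, U}.

Yes — F and H are d-separated given {N, T, U}.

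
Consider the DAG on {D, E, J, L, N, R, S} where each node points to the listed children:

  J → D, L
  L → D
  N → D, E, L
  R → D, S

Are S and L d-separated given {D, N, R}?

Yes — S and L are d-separated given {D, N, R}.

Enumerating the 3 paths from S to L and testing each for blocking by {D, N, R}:
  1. S ← R → D ← N → L — R:fork[blocks]; D:collider[open]; N:fork[blocks] ⇒ blocked
  2. S ← R → D ← J → L — R:fork[blocks]; D:collider[open]; J:fork[open] ⇒ blocked
  3. S ← R → D ← L — R:fork[blocks]; D:collider[open] ⇒ blocked
Since every path is blocked, d-separation holds.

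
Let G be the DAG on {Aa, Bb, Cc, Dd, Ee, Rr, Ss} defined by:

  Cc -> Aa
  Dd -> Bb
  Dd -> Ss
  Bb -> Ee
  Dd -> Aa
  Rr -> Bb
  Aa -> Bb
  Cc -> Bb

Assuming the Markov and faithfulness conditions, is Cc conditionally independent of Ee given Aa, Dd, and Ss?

There are 3 undirected paths between Cc and Ee; checking each against the conditioning set {Aa, Dd, Ss}:
Path 1: Cc → Aa → Bb → Ee
  Aa is a chain here and Aa is conditioned on, so the path is blocked at Aa.
Path 2: Cc → Aa ← Dd → Bb → Ee
  Dd is a fork here and Dd is conditioned on, so the path is blocked at Dd.
Path 3: Cc → Bb → Ee
  Bb is a chain and Bb is not conditioned on — no node blocks this path, so it is active.
At least one path is unblocked, so d-separation fails.

No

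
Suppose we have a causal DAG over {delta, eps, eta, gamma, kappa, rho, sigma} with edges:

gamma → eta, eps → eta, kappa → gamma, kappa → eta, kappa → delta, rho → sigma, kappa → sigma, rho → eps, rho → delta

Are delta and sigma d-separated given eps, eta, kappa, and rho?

Enumerating the 6 paths from delta to sigma and testing each for blocking by {eps, eta, kappa, rho}:
Path 1: delta ← rho → eps → eta ← gamma ← kappa → sigma
  rho is a fork here and rho is conditioned on, so the path is blocked at rho.
Path 2: delta ← rho → eps → eta ← kappa → sigma
  rho is a fork here and rho is conditioned on, so the path is blocked at rho.
Path 3: delta ← rho → sigma
  rho is a fork here and rho is conditioned on, so the path is blocked at rho.
Path 4: delta ← kappa → eta ← eps ← rho → sigma
  kappa is a fork here and kappa is conditioned on, so the path is blocked at kappa.
Path 5: delta ← kappa → gamma → eta ← eps ← rho → sigma
  kappa is a fork here and kappa is conditioned on, so the path is blocked at kappa.
Path 6: delta ← kappa → sigma
  kappa is a fork here and kappa is conditioned on, so the path is blocked at kappa.
Since every path is blocked, d-separation holds.

Yes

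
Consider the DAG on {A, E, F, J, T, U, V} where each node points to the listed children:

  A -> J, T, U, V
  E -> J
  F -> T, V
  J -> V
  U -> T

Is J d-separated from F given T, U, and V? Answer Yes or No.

No

6 paths connect J and F; each must be blocked for d-separation to hold:
  1. J → V ← A → U → T ← F — V:collider[open]; A:fork[open]; U:chain[blocks]; T:collider[open] ⇒ blocked
  2. J → V ← A → T ← F — V:collider[open]; A:fork[open]; T:collider[open] ⇒ active
  3. J → V ← F — V:collider[open] ⇒ active
  4. J ← A → V ← F — A:fork[open]; V:collider[open] ⇒ active
  5. J ← A → U → T ← F — A:fork[open]; U:chain[blocks]; T:collider[open] ⇒ blocked
  6. J ← A → T ← F — A:fork[open]; T:collider[open] ⇒ active
Since the path J → V ← A → T ← F is active, J and F are not d-separated given {T, U, V}.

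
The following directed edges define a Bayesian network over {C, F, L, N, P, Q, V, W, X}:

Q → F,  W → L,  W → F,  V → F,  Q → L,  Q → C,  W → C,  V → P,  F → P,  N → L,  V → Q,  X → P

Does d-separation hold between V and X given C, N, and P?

No

There are 5 undirected paths between V and X; checking each against the conditioning set {C, N, P}:
Path 1: V → F → P ← X
  F is a chain and F is not conditioned on; P is a collider and P is conditioned on, which opens it — no node blocks this path, so it is active.
Path 2: V → Q → F → P ← X
  Q is a chain and Q is not conditioned on; F is a chain and F is not conditioned on; P is a collider and P is conditioned on, which opens it — no node blocks this path, so it is active.
Path 3: V → Q → L ← W → F → P ← X
  L is a collider here and neither L nor any of its descendants is conditioned on, so the collider stays closed — the path is blocked at L.
Path 4: V → Q → C ← W → F → P ← X
  Q is a chain and Q is not conditioned on; C is a collider and C is conditioned on, which opens it; W is a fork and W is not conditioned on; F is a chain and F is not conditioned on; P is a collider and P is conditioned on, which opens it — no node blocks this path, so it is active.
Path 5: V → P ← X
  P is a collider and P is conditioned on, which opens it — no node blocks this path, so it is active.
Since the path V → F → P ← X is active, V and X are not d-separated given {C, N, P}.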